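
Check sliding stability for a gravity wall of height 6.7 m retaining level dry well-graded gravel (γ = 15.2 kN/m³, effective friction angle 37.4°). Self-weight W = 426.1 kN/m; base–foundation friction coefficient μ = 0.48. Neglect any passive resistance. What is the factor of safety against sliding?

K_a = tan²(45° − 37.4°/2) = 0.2443.
P_a = ½K_aγH² = 0.5×0.2443×15.2×6.7² = 83.33 kN/m, acting at H/3 = 2.233 m above the base.
FS_sliding = μW / P_a = 0.48×426.1 / 83.33 = 2.454.

2.45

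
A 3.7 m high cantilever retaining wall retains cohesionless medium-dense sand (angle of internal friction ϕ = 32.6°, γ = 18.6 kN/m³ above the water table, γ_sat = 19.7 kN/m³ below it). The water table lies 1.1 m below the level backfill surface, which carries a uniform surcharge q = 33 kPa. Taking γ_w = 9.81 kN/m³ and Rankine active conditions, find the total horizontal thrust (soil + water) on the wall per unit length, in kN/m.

99.1 kN/m

K_a = tan²(45° − φ/2) = 0.2997.
γ' = 19.7 − 9.81 = 9.890 kN/m³. h₂ = H − d_w = 2.6 m.
σ'_h: at surface K_a·q = 9.891; at WT K_a(q+γd_w) = 16.02; at base K_a(q+γd_w+γ'h₂) = 23.73 kPa.
P₁ = ½(9.891+16.02)×1.1 = 14.25; P₂ = ½(16.02+23.73)×2.6 = 51.68; P_w = ½γ_w h₂² = 33.16.
Total = 14.25+51.68+33.16 = 99.09 kN/m.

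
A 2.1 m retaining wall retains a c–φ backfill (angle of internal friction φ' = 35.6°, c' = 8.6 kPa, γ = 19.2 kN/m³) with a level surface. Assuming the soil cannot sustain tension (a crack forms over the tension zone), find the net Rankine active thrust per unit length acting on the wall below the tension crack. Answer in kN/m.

0.323 kN/m

K_a = 0.2641; √K_a = 0.5139.
Tension-crack depth z_c = 2c/(γ√K_a) = 2×8.6/(19.2×0.5139) = 1.743 m.
σ_a at base = K_a γ H − 2c√K_a = 0.2641×19.2×2.1 − 2×8.6×0.5139 = 1.810 kPa.
P_a = ½ × 1.810 × (H − z_c) = 0.5×1.810×0.3569 = 0.3230 kN/m.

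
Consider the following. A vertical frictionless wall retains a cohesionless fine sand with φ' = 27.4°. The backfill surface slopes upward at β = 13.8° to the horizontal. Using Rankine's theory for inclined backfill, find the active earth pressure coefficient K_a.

0.411

K_a = cos β · (cos β − √(cos²β − cos²φ)) / (cos β + √(cos²β − cos²φ)).
cos β = 0.9711, cos φ = 0.8878, √(cos²β − cos²φ) = 0.3936.
K_a = 0.9711 × (0.9711 − 0.3936)/(0.9711 + 0.3936) = 0.4110.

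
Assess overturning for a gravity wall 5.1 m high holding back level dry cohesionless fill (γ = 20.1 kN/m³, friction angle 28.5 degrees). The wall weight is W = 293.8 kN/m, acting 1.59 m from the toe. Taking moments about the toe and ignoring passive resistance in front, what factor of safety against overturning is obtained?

2.97

K_a = tan²(45° − 28.5°/2) = 0.3540.
P_a = ½K_aγH² = 0.5×0.3540×20.1×5.1² = 92.52 kN/m, acting at H/3 = 1.700 m above the base.
Overturning moment M_o = P_a × H/3 = 92.52 × 1.700 = 157.3.
Resisting moment M_r = W × 1.59 = 293.8 × 1.59 = 467.1.
FS_overturning = M_r/M_o = 467.1/157.3 = 2.970.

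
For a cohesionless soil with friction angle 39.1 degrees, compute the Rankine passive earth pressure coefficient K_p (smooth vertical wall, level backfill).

K_p = (1 + sin φ)/(1 − sin φ) = tan²(45° + 39.1°/2) = 4.415.

4.42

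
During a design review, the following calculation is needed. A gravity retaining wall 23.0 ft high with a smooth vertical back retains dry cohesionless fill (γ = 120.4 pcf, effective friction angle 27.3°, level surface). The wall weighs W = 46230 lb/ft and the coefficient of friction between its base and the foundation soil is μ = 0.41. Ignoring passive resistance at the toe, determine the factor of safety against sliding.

1.60

K_a = tan²(45° − 27.3°/2) = 0.3711.
P_a = ½K_aγH² = 0.5×0.3711×120.4×23.0² = 11820 lb/ft, acting at H/3 = 7.667 ft above the base.
FS_sliding = μW / P_a = 0.41×46230 / 11820 = 1.604.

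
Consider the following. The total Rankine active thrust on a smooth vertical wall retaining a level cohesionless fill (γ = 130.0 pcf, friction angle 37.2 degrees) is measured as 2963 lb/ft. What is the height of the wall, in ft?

13.6 ft

K_a = 0.2464. P_a = ½ K_a γ H² ⇒ H = √(2P_a/(K_a γ)).
H = √(2×2963/(0.2464×130.0)) = 13.60 ft.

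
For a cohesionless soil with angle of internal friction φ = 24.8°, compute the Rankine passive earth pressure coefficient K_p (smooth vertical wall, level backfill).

K_p = (1 + sin φ)/(1 − sin φ) = tan²(45° + 24.8°/2) = 2.445.

2.45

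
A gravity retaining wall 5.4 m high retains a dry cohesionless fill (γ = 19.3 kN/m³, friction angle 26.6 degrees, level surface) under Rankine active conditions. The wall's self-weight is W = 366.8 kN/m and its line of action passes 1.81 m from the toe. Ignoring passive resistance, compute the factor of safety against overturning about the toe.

3.44

K_a = tan²(45° − 26.6°/2) = 0.3814.
P_a = ½K_aγH² = 0.5×0.3814×19.3×5.4² = 107.3 kN/m, acting at H/3 = 1.800 m above the base.
Overturning moment M_o = P_a × H/3 = 107.3 × 1.800 = 193.2.
Resisting moment M_r = W × 1.81 = 366.8 × 1.81 = 663.9.
FS_overturning = M_r/M_o = 663.9/193.2 = 3.436.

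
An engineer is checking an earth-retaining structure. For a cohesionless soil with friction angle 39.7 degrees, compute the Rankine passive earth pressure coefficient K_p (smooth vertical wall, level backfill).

K_p = (1 + sin φ)/(1 − sin φ) = tan²(45° + 39.7°/2) = 4.537.

4.54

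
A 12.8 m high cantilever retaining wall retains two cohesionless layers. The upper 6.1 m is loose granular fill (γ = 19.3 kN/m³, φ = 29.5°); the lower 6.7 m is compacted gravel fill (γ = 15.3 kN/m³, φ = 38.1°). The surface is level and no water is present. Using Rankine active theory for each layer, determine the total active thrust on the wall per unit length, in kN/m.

K_a1 = tan²(45°−29.5°/2) = 0.3401; K_a2 = tan²(45°−38.1°/2) = 0.2368.
Layer 1: σ at base = K_a1 γ₁ h₁ = 40.04 kPa; P₁ = ½×40.04×6.1 = 122.1.
Layer 2: σ_v at top = γ₁h₁ = 117.7; σ_h top = K_a2×117.7 = 27.88; σ_h base = K_a2×(117.7+15.3×6.7) = 52.16.
P₂ = ½(27.88+52.16)×6.7 = 268.1. Total P_a = 122.1+268.1 = 390.3 kN/m.

390 kN/m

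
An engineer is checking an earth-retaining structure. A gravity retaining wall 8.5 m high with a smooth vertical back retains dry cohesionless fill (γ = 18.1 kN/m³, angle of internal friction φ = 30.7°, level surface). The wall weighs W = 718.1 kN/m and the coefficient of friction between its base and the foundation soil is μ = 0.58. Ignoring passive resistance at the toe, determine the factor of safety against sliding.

1.97

K_a = tan²(45° − 30.7°/2) = 0.3240.
P_a = ½K_aγH² = 0.5×0.3240×18.1×8.5² = 211.9 kN/m, acting at H/3 = 2.833 m above the base.
FS_sliding = μW / P_a = 0.58×718.1 / 211.9 = 1.966.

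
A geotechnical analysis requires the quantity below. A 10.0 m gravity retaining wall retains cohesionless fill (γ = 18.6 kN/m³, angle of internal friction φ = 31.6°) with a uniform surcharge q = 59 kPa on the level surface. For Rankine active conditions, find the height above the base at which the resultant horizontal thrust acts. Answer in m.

3.98 m

K_a = 0.3123.
Triangular part P₁ = ½K_aγH² = 290.5 at H/3 = 3.333 m; rectangular part P₂ = K_a q H = 184.3 at H/2 = 5.000 m.
ȳ = (P₁·3.333 + P₂·5.000)/(P₁+P₂) = 3.980 m.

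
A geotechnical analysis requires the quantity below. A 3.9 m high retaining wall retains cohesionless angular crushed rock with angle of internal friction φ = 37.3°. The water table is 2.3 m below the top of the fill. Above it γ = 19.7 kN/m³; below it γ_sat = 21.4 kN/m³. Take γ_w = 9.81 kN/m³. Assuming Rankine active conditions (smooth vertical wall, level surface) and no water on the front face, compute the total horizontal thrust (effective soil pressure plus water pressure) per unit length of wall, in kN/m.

46.8 kN/m

K_a = tan²(45° − φ/2) = 0.2453.
γ' = 21.4 − 9.81 = 11.59 kN/m³. Depth below WT = 1.6 m.
σ'_h at WT = K_a γ d_w = 11.12 kPa; at base = 11.12 + K_a γ' × 1.6 = 15.67 kPa.
P₁ (0–2.3 m) = ½×11.12×2.3 = 12.78. P₂ (2.3–3.9 m) = ½(11.12+15.67)×1.6 = 21.43.
P_w = ½ γ_w h₂² = 0.5×9.81×1.6² = 12.56. Total = 12.78+21.43+12.56 = 46.77 kN/m.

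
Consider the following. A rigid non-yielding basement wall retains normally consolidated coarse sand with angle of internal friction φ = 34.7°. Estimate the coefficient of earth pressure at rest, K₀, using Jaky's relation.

0.431

K₀ = 1 − sin φ' = 1 − sin 34.7° = 0.4307.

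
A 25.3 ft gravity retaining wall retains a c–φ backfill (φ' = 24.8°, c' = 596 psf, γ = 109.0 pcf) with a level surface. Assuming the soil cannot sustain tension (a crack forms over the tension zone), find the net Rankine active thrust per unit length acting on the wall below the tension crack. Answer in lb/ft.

1500 lb/ft

K_a = 0.4090; √K_a = 0.6395.
Tension-crack depth z_c = 2c/(γ√K_a) = 2×596/(109.0×0.6395) = 17.10 ft.
σ_a at base = K_a γ H − 2c√K_a = 0.4090×109.0×25.3 − 2×596×0.6395 = 365.6 psf.
P_a = ½ × 365.6 × (H − z_c) = 0.5×365.6×8.200 = 1499 lb/ft.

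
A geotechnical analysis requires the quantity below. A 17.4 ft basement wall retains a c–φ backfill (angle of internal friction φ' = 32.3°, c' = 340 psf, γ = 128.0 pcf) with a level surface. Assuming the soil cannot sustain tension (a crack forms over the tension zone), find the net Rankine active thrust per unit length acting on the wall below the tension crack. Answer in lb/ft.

1170 lb/ft

K_a = 0.3035; √K_a = 0.5509.
Tension-crack depth z_c = 2c/(γ√K_a) = 2×340/(128.0×0.5509) = 9.643 ft.
σ_a at base = K_a γ H − 2c√K_a = 0.3035×128.0×17.4 − 2×340×0.5509 = 301.3 psf.
P_a = ½ × 301.3 × (H − z_c) = 0.5×301.3×7.757 = 1169 lb/ft.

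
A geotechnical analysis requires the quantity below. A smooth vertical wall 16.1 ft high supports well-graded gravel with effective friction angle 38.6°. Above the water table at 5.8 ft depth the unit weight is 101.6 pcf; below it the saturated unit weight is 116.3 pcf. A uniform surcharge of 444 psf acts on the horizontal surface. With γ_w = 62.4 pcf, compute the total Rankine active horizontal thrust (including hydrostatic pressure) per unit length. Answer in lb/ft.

K_a = tan²(45° − φ/2) = 0.2316.
γ' = 116.3 − 62.4 = 53.90 pcf. h₂ = H − d_w = 10.3 ft.
σ'_h: at surface K_a·q = 102.8; at WT K_a(q+γd_w) = 239.3; at base K_a(q+γd_w+γ'h₂) = 367.9 psf.
P₁ = ½(102.8+239.3)×5.8 = 992.3; P₂ = ½(239.3+367.9)×10.3 = 3127; P_w = ½γ_w h₂² = 3310.
Total = 992.3+3127+3310 = 7430 lb/ft.

7430 lb/ft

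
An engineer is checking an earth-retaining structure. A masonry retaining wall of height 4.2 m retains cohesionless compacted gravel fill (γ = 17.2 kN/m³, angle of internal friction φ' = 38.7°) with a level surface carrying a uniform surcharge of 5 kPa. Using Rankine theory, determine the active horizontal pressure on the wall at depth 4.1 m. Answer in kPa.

K_a = (1 − sin φ)/(1 + sin φ) = 0.2306.
σ_v = γz + q = 17.2 × 4.1 + 5 = 75.52 kPa.
σ_h = K_a σ_v = 0.2306 × 75.52 = 17.41 kPa.

17.4 kPa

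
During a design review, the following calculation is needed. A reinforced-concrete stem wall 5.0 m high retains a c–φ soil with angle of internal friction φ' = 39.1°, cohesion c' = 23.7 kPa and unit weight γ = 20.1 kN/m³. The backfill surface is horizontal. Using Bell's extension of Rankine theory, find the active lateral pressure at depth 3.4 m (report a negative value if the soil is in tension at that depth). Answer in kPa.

-7.08 kPa

K_a = (1 − sin φ)/(1 + sin φ) = 0.2265.
σ_a = K_a γ z − 2c√K_a = 0.2265×20.1×3.4 − 2×23.7×0.4759 = -7.080 kPa.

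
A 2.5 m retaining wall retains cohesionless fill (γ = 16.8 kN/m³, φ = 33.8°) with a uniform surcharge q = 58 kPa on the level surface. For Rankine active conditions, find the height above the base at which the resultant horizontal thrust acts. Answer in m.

1.14 m

K_a = 0.2851.
Triangular part P₁ = ½K_aγH² = 14.97 at H/3 = 0.8333 m; rectangular part P₂ = K_a q H = 41.34 at H/2 = 1.250 m.
ȳ = (P₁·0.8333 + P₂·1.250)/(P₁+P₂) = 1.139 m.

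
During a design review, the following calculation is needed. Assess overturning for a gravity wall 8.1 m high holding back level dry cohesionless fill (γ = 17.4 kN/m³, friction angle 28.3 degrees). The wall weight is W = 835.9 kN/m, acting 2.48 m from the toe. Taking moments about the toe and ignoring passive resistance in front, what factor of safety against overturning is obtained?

K_a = tan²(45° − 28.3°/2) = 0.3568.
P_a = ½K_aγH² = 0.5×0.3568×17.4×8.1² = 203.6 kN/m, acting at H/3 = 2.700 m above the base.
Overturning moment M_o = P_a × H/3 = 203.6 × 2.700 = 549.8.
Resisting moment M_r = W × 2.48 = 835.9 × 2.48 = 2073.
FS_overturning = M_r/M_o = 2073/549.8 = 3.770.

3.77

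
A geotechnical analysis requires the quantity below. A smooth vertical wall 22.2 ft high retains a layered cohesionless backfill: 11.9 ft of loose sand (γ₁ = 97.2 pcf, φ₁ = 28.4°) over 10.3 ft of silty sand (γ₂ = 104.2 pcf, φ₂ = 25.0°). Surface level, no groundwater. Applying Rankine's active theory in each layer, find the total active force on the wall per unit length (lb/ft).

9520 lb/ft

K_a1 = tan²(45°−28.4°/2) = 0.3554; K_a2 = tan²(45°−25.0°/2) = 0.4059.
Layer 1: σ at base = K_a1 γ₁ h₁ = 411.0 psf; P₁ = ½×411.0×11.9 = 2446.
Layer 2: σ_v at top = γ₁h₁ = 1157; σ_h top = K_a2×1157 = 469.4; σ_h base = K_a2×(1157+104.2×10.3) = 905.0.
P₂ = ½(469.4+905.0)×10.3 = 7079. Total P_a = 2446+7079 = 9524 lb/ft.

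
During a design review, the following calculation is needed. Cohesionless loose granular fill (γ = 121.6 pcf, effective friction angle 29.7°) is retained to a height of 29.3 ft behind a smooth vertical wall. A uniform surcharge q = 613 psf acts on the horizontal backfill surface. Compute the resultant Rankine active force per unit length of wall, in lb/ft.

K_a = tan²(45° − φ/2) = 0.3374.
Soil triangle: ½ K_a γ H² = 0.5×0.3374×121.6×29.3² = 17610 lb/ft.
Surcharge rectangle: K_a q H = 0.3374×613×29.3 = 6060 lb/ft.
Total = 17610 + 6060 = 23670 lb/ft.

23700 lb/ft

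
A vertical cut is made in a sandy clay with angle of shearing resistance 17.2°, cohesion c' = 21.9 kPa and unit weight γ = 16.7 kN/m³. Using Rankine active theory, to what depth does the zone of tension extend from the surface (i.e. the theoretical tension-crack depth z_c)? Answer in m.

K_a = tan²(45° − 17.2°/2) = 0.5436; √K_a = 0.7373.
The active pressure is zero where K_a γ z = 2c√K_a, so z_c = 2c/(γ√K_a) = 2×21.9/(16.7×0.7373) = 3.557 m.

3.56 m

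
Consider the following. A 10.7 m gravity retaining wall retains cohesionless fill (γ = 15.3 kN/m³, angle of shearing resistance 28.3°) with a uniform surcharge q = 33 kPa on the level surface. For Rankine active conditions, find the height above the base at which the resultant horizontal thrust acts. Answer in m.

K_a = 0.3568.
Triangular part P₁ = ½K_aγH² = 312.5 at H/3 = 3.567 m; rectangular part P₂ = K_a q H = 126.0 at H/2 = 5.350 m.
ȳ = (P₁·3.567 + P₂·5.350)/(P₁+P₂) = 4.079 m.

4.08 m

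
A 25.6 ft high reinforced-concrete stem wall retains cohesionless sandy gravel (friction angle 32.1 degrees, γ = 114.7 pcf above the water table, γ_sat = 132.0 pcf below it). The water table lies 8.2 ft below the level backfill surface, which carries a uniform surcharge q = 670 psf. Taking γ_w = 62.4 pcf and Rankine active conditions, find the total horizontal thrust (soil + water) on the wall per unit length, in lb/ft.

24100 lb/ft

K_a = tan²(45° − φ/2) = 0.3060.
γ' = 132.0 − 62.4 = 69.60 pcf. h₂ = H − d_w = 17.4 ft.
σ'_h: at surface K_a·q = 205.0; at WT K_a(q+γd_w) = 492.8; at base K_a(q+γd_w+γ'h₂) = 863.4 psf.
P₁ = ½(205.0+492.8)×8.2 = 2861; P₂ = ½(492.8+863.4)×17.4 = 11800; P_w = ½γ_w h₂² = 9446.
Total = 2861+11800+9446 = 24110 lb/ft.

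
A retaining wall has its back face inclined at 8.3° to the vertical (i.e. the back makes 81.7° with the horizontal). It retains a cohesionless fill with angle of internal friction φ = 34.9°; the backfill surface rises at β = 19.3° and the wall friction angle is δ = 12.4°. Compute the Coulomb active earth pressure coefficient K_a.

0.407

K_a = sin²(α+φ) / [sin²α · sin(α−δ) · (1 + √{sin(φ+δ)sin(φ−β) / (sin(α−δ)sin(α+β))})²].
With α = 81.7°, φ = 34.9°, δ = 12.4°, β = 19.3°: K_a = 0.4073.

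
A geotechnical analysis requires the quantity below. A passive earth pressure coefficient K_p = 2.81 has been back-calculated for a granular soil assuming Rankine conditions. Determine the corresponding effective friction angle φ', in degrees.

28.4°

K_p = (1+sin φ)/(1−sin φ) ⇒ sin φ = (K_p − 1)/(K_p + 1) = 0.4751.
φ = arcsin(0.4751) = 28.36°.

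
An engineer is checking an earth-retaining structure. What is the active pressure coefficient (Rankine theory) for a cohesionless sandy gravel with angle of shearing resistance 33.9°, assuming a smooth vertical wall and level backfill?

0.284

K_a = (1 − sin φ)/(1 + sin φ) = (1 − sin 33.9°)/(1 + sin 33.9°) = 0.2839.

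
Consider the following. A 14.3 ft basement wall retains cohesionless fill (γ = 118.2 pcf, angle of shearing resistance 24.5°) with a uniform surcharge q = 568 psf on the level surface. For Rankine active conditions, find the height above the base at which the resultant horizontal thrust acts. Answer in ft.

K_a = 0.4137.
Triangular part P₁ = ½K_aγH² = 5000 at H/3 = 4.767 ft; rectangular part P₂ = K_a q H = 3361 at H/2 = 7.150 ft.
ȳ = (P₁·4.767 + P₂·7.150)/(P₁+P₂) = 5.725 ft.

5.72 ft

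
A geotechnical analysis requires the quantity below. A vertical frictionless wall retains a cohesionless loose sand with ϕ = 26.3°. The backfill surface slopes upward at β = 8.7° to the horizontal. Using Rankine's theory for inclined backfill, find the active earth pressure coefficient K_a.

K_a = cos β · (cos β − √(cos²β − cos²φ)) / (cos β + √(cos²β − cos²φ)).
cos β = 0.9885, cos φ = 0.8965, √(cos²β − cos²φ) = 0.4165.
K_a = 0.9885 × (0.9885 − 0.4165)/(0.9885 + 0.4165) = 0.4025.

0.402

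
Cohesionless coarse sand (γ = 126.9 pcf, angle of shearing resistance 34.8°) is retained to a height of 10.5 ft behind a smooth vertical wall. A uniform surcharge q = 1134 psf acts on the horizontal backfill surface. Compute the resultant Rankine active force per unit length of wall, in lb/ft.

K_a = tan²(45° − φ/2) = 0.2733.
Soil triangle: ½ K_a γ H² = 0.5×0.2733×126.9×10.5² = 1912 lb/ft.
Surcharge rectangle: K_a q H = 0.2733×1134×10.5 = 3254 lb/ft.
Total = 1912 + 3254 = 5166 lb/ft.

5170 lb/ft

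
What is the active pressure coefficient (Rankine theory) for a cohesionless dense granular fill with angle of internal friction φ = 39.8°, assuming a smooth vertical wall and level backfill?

K_a = (1 − sin φ)/(1 + sin φ) = (1 − sin 39.8°)/(1 + sin 39.8°) = 0.2194.

0.219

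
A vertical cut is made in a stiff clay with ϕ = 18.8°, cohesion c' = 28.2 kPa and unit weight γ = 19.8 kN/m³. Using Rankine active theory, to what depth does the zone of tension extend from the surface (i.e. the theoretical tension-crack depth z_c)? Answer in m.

3.98 m

K_a = tan²(45° − 18.8°/2) = 0.5126; √K_a = 0.7159.
The active pressure is zero where K_a γ z = 2c√K_a, so z_c = 2c/(γ√K_a) = 2×28.2/(19.8×0.7159) = 3.979 m.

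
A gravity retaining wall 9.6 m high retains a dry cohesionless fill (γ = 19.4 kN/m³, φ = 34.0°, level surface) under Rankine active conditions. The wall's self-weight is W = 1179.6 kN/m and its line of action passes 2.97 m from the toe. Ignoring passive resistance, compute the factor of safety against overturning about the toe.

K_a = tan²(45° − 34.0°/2) = 0.2827.
P_a = ½K_aγH² = 0.5×0.2827×19.4×9.6² = 252.7 kN/m, acting at H/3 = 3.200 m above the base.
Overturning moment M_o = P_a × H/3 = 252.7 × 3.200 = 808.7.
Resisting moment M_r = W × 2.97 = 1179.6 × 2.97 = 3503.
FS_overturning = M_r/M_o = 3503/808.7 = 4.332.

4.33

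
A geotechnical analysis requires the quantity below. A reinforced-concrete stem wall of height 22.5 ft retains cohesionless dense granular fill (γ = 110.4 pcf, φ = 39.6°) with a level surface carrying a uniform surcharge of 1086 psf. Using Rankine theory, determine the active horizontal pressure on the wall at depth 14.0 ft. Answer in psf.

583 psf

K_a = (1 − sin φ)/(1 + sin φ) = 0.2214.
σ_v = γz + q = 110.4 × 14.0 + 1086 = 2632 psf.
σ_h = K_a σ_v = 0.2214 × 2632 = 582.7 psf.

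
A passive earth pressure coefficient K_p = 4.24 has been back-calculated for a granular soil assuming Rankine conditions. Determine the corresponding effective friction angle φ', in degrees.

K_p = (1+sin φ)/(1−sin φ) ⇒ sin φ = (K_p − 1)/(K_p + 1) = 0.6183.
φ = arcsin(0.6183) = 38.19°.

38.2°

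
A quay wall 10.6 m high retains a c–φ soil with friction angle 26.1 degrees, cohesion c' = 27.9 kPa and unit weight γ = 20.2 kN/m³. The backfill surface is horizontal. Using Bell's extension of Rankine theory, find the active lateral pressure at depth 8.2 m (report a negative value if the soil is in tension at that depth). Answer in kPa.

K_a = (1 − sin φ)/(1 + sin φ) = 0.3889.
σ_a = K_a γ z − 2c√K_a = 0.3889×20.2×8.2 − 2×27.9×0.6237 = 29.63 kPa.

29.6 kPa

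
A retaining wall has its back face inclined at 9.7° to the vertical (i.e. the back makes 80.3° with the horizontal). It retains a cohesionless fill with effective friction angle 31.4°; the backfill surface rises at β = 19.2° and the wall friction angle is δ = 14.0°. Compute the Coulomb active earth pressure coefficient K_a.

0.489

K_a = sin²(α+φ) / [sin²α · sin(α−δ) · (1 + √{sin(φ+δ)sin(φ−β) / (sin(α−δ)sin(α+β))})²].
With α = 80.3°, φ = 31.4°, δ = 14.0°, β = 19.2°: K_a = 0.4893.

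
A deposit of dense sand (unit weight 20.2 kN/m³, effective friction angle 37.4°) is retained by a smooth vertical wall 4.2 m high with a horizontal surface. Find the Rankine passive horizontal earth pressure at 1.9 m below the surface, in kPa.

K_p = (1 + sin φ)/(1 − sin φ) = 4.094.
σ_h = K_p γ z = 4.094 × 20.2 × 1.9 = 157.1 kPa.

157 kPa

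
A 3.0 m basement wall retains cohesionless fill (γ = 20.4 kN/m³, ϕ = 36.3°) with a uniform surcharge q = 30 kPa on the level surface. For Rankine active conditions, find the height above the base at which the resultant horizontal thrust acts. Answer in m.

1.25 m

K_a = 0.2563.
Triangular part P₁ = ½K_aγH² = 23.53 at H/3 = 1.000 m; rectangular part P₂ = K_a q H = 23.06 at H/2 = 1.500 m.
ȳ = (P₁·1.000 + P₂·1.500)/(P₁+P₂) = 1.248 m.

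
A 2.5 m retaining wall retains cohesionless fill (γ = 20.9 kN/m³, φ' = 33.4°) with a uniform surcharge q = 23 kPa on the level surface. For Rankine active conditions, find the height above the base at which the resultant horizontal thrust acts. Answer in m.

K_a = 0.2899.
Triangular part P₁ = ½K_aγH² = 18.94 at H/3 = 0.8333 m; rectangular part P₂ = K_a q H = 16.67 at H/2 = 1.250 m.
ȳ = (P₁·0.8333 + P₂·1.250)/(P₁+P₂) = 1.028 m.

1.03 m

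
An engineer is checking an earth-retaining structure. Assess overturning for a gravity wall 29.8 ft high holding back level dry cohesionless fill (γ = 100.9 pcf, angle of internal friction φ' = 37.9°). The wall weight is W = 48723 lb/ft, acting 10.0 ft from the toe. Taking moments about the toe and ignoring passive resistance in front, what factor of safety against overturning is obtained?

4.58

K_a = tan²(45° − 37.9°/2) = 0.2389.
P_a = ½K_aγH² = 0.5×0.2389×100.9×29.8² = 10700 lb/ft, acting at H/3 = 9.933 ft above the base.
Overturning moment M_o = P_a × H/3 = 10700 × 9.933 = 106300.
Resisting moment M_r = W × 10.0 = 48723 × 10.0 = 487200.
FS_overturning = M_r/M_o = 487200/106300 = 4.582.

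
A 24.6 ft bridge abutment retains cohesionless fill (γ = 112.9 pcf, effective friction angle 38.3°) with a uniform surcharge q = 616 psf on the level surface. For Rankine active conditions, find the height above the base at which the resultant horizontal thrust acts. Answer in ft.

9.46 ft

K_a = 0.2347.
Triangular part P₁ = ½K_aγH² = 8019 at H/3 = 8.200 ft; rectangular part P₂ = K_a q H = 3557 at H/2 = 12.30 ft.
ȳ = (P₁·8.200 + P₂·12.30)/(P₁+P₂) = 9.460 ft.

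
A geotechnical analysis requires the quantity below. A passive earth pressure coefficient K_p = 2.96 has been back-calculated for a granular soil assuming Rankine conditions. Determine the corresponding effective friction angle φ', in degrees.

K_p = (1+sin φ)/(1−sin φ) ⇒ sin φ = (K_p − 1)/(K_p + 1) = 0.4949.
φ = arcsin(0.4949) = 29.67°.

29.7°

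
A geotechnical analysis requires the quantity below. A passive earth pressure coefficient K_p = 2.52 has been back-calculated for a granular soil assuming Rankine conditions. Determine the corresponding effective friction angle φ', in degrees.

K_p = (1+sin φ)/(1−sin φ) ⇒ sin φ = (K_p − 1)/(K_p + 1) = 0.4318.
φ = arcsin(0.4318) = 25.58°.

25.6°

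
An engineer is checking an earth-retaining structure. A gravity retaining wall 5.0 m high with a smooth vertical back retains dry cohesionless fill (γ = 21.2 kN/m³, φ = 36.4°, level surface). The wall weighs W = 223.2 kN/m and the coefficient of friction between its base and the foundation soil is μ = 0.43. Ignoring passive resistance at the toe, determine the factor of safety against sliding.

1.42

K_a = tan²(45° − 36.4°/2) = 0.2552.
P_a = ½K_aγH² = 0.5×0.2552×21.2×5.0² = 67.62 kN/m, acting at H/3 = 1.667 m above the base.
FS_sliding = μW / P_a = 0.43×223.2 / 67.62 = 1.419.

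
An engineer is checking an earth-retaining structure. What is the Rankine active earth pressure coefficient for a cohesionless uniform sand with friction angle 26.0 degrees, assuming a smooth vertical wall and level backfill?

K_a = tan²(45° − φ/2) = tan²(32.00°) = 0.3905.

0.390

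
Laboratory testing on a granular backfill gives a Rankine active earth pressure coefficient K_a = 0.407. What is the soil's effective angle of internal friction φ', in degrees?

24.9°

K_a = tan²(45° − φ/2) ⇒ 45° − φ/2 = arctan(√0.407) = 32.54°.
φ = 2(45° − 32.54°) = 24.93°.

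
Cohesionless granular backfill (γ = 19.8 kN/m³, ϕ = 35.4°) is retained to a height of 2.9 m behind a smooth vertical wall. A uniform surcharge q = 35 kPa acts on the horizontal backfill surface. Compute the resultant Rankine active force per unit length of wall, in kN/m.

K_a = tan²(45° − φ/2) = 0.2664.
Soil triangle: ½ K_a γ H² = 0.5×0.2664×19.8×2.9² = 22.18 kN/m.
Surcharge rectangle: K_a q H = 0.2664×35×2.9 = 27.04 kN/m.
Total = 22.18 + 27.04 = 49.22 kN/m.

49.2 kN/m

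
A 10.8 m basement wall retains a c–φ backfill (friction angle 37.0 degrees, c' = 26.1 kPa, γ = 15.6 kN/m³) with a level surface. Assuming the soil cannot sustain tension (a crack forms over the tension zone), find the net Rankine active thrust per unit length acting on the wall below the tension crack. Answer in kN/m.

32.4 kN/m

K_a = 0.2486; √K_a = 0.4986.
Tension-crack depth z_c = 2c/(γ√K_a) = 2×26.1/(15.6×0.4986) = 6.711 m.
σ_a at base = K_a γ H − 2c√K_a = 0.2486×15.6×10.8 − 2×26.1×0.4986 = 15.86 kPa.
P_a = ½ × 15.86 × (H − z_c) = 0.5×15.86×4.089 = 32.41 kN/m.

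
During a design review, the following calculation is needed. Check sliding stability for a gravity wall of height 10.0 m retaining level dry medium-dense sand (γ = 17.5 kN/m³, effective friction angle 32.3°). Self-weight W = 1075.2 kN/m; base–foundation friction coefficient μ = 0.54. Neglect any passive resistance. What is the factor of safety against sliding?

K_a = tan²(45° − 32.3°/2) = 0.3035.
P_a = ½K_aγH² = 0.5×0.3035×17.5×10.0² = 265.5 kN/m, acting at H/3 = 3.333 m above the base.
FS_sliding = μW / P_a = 0.54×1075.2 / 265.5 = 2.186.

2.19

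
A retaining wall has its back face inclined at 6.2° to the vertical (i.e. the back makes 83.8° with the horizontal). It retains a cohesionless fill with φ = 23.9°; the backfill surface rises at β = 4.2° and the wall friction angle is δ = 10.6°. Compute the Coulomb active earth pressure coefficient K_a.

K_a = sin²(α+φ) / [sin²α · sin(α−δ) · (1 + √{sin(φ+δ)sin(φ−β) / (sin(α−δ)sin(α+β))})²].
With α = 83.8°, φ = 23.9°, δ = 10.6°, β = 4.2°: K_a = 0.4583.

0.458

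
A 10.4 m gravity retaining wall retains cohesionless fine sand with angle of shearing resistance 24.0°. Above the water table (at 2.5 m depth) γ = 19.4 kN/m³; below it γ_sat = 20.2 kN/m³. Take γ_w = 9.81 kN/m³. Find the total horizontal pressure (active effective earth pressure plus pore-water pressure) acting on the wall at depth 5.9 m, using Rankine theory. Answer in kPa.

68.7 kPa

K_a = (1 − sin φ)/(1 + sin φ) = 0.4217.
γ' = 20.2 − 9.81 = 10.39 kN/m³.
Effective vertical stress at 5.9 m: σ'_v = 19.4×2.5 + 10.39×3.40 = 83.83 kPa.
σ'_h = K_a σ'_v = 0.4217 × 83.83 = 35.35 kPa; u = γ_w × 3.40 = 33.35 kPa.
Total σ_h = 35.35 + 33.35 = 68.71 kPa.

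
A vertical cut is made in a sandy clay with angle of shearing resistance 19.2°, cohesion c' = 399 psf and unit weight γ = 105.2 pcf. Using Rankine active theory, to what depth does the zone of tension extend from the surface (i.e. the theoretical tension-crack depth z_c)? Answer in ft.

10.7 ft

K_a = tan²(45° − 19.2°/2) = 0.5050; √K_a = 0.7107.
The active pressure is zero where K_a γ z = 2c√K_a, so z_c = 2c/(γ√K_a) = 2×399/(105.2×0.7107) = 10.67 ft.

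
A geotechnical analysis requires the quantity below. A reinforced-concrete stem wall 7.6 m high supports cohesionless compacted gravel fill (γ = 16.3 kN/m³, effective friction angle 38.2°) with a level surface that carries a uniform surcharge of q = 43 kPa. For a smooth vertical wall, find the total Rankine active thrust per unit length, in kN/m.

188 kN/m

K_a = tan²(45° − φ/2) = 0.2358.
Soil triangle: ½ K_a γ H² = 0.5×0.2358×16.3×7.6² = 111.0 kN/m.
Surcharge rectangle: K_a q H = 0.2358×43×7.6 = 77.05 kN/m.
Total = 111.0 + 77.05 = 188.0 kN/m.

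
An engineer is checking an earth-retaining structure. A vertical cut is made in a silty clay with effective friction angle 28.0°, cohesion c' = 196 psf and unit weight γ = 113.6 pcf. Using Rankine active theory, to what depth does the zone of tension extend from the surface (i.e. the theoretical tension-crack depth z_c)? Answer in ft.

5.74 ft

K_a = tan²(45° − 28.0°/2) = 0.3610; √K_a = 0.6009.
The active pressure is zero where K_a γ z = 2c√K_a, so z_c = 2c/(γ√K_a) = 2×196/(113.6×0.6009) = 5.743 ft.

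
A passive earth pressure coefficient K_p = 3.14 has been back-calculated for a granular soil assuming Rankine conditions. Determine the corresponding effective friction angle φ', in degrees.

31.1°

K_p = (1+sin φ)/(1−sin φ) ⇒ sin φ = (K_p − 1)/(K_p + 1) = 0.5169.
φ = arcsin(0.5169) = 31.13°.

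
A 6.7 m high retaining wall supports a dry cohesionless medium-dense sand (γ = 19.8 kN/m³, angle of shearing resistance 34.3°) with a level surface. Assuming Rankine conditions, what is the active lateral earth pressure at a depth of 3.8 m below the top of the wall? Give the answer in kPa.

K_a = (1 − sin φ)/(1 + sin φ) = 0.2792.
σ_h = K_a γ z = 0.2792 × 19.8 × 3.8 = 21.00 kPa.

21.0 kPa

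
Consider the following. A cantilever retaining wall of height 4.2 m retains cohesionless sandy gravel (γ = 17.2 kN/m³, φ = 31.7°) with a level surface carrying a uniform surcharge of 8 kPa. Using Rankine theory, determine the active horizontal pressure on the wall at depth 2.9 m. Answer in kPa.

18.0 kPa

K_a = (1 − sin φ)/(1 + sin φ) = 0.3111.
σ_v = γz + q = 17.2 × 2.9 + 8 = 57.88 kPa.
σ_h = K_a σ_v = 0.3111 × 57.88 = 18.00 kPa.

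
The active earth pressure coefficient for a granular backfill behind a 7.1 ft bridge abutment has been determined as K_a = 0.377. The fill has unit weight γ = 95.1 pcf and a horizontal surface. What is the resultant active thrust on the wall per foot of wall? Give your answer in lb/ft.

P = ½ K_a γ H² = 0.5 × 0.377 × 95.1 × 7.1² = 903.7 lb/ft.

904 lb/ft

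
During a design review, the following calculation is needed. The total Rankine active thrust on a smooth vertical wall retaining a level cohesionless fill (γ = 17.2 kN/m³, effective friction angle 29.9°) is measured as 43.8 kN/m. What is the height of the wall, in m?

K_a = 0.3347. P_a = ½ K_a γ H² ⇒ H = √(2P_a/(K_a γ)).
H = √(2×43.8/(0.3347×17.2)) = 3.901 m.

3.90 m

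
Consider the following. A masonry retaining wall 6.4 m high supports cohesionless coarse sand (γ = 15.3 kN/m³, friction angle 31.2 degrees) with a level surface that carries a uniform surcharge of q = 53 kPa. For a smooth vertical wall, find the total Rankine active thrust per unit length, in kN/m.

207 kN/m

K_a = tan²(45° − φ/2) = 0.3175.
Soil triangle: ½ K_a γ H² = 0.5×0.3175×15.3×6.4² = 99.49 kN/m.
Surcharge rectangle: K_a q H = 0.3175×53×6.4 = 107.7 kN/m.
Total = 99.49 + 107.7 = 207.2 kN/m.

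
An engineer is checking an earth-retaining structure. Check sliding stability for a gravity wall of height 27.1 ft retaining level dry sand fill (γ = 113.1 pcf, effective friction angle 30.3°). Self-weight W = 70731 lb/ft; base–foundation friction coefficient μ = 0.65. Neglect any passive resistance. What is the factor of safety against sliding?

3.36

K_a = tan²(45° − 30.3°/2) = 0.3293.
P_a = ½K_aγH² = 0.5×0.3293×113.1×27.1² = 13680 lb/ft, acting at H/3 = 9.033 ft above the base.
FS_sliding = μW / P_a = 0.65×70731 / 13680 = 3.361.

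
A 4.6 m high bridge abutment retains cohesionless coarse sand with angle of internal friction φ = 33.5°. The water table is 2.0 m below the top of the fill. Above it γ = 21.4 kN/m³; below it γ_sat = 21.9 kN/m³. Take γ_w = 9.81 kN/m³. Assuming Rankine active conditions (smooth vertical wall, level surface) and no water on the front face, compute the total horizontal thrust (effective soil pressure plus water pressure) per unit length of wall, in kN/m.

89.4 kN/m

K_a = tan²(45° − φ/2) = 0.2887.
γ' = 21.9 − 9.81 = 12.09 kN/m³. Depth below WT = 2.6 m.
σ'_h at WT = K_a γ d_w = 12.36 kPa; at base = 12.36 + K_a γ' × 2.6 = 21.43 kPa.
P₁ (0–2.0 m) = ½×12.36×2.0 = 12.36. P₂ (2.0–4.6 m) = ½(12.36+21.43)×2.6 = 43.93.
P_w = ½ γ_w h₂² = 0.5×9.81×2.6² = 33.16. Total = 12.36+43.93+33.16 = 89.44 kN/m.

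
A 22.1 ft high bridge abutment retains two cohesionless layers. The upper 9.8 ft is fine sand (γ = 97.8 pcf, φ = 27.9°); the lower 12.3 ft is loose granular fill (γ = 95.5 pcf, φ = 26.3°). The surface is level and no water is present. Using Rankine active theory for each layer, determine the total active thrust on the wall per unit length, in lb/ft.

K_a1 = tan²(45°−27.9°/2) = 0.3625; K_a2 = tan²(45°−26.3°/2) = 0.3859.
Layer 1: σ at base = K_a1 γ₁ h₁ = 347.4 psf; P₁ = ½×347.4×9.8 = 1702.
Layer 2: σ_v at top = γ₁h₁ = 958.4; σ_h top = K_a2×958.4 = 369.9; σ_h base = K_a2×(958.4+95.5×12.3) = 823.2.
P₂ = ½(369.9+823.2)×12.3 = 7338. Total P_a = 1702+7338 = 9040 lb/ft.

9040 lb/ft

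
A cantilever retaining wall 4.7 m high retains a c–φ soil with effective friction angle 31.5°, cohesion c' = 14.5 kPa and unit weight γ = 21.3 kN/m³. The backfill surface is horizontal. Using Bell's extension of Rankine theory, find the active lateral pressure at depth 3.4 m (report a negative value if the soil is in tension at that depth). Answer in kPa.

K_a = (1 − sin φ)/(1 + sin φ) = 0.3136.
σ_a = K_a γ z − 2c√K_a = 0.3136×21.3×3.4 − 2×14.5×0.5600 = 6.472 kPa.

6.47 kPa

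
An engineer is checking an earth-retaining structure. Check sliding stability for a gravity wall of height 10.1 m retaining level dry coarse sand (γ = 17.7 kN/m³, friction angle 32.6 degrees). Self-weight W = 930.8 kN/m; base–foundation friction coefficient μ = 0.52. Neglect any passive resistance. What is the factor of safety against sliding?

1.79

K_a = tan²(45° − 32.6°/2) = 0.2997.
P_a = ½K_aγH² = 0.5×0.2997×17.7×10.1² = 270.6 kN/m, acting at H/3 = 3.367 m above the base.
FS_sliding = μW / P_a = 0.52×930.8 / 270.6 = 1.789.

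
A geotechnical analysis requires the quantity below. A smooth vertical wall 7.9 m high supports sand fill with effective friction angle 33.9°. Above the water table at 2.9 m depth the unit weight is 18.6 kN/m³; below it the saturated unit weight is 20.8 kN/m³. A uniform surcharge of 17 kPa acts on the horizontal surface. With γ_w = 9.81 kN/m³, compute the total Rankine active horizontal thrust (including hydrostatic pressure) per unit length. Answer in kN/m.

K_a = tan²(45° − φ/2) = 0.2839.
γ' = 20.8 − 9.81 = 10.99 kN/m³. h₂ = H − d_w = 5.0 m.
σ'_h: at surface K_a·q = 4.826; at WT K_a(q+γd_w) = 20.14; at base K_a(q+γd_w+γ'h₂) = 35.74 kPa.
P₁ = ½(4.826+20.14)×2.9 = 36.20; P₂ = ½(20.14+35.74)×5.0 = 139.7; P_w = ½γ_w h₂² = 122.6.
Total = 36.20+139.7+122.6 = 298.5 kN/m.

299 kN/m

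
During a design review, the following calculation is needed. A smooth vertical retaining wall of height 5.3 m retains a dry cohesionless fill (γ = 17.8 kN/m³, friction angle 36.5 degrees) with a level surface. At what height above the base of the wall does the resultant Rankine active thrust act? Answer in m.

K_a = 0.2541.
The pressure distribution is triangular, so the resultant acts at H/3 above the base = 5.3/3 = 1.767 m.

1.77 m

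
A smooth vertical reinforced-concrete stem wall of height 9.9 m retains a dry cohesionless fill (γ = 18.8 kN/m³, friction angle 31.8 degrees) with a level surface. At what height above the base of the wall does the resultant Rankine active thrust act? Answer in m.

3.30 m

K_a = 0.3098.
The pressure distribution is triangular, so the resultant acts at H/3 above the base = 9.9/3 = 3.300 m.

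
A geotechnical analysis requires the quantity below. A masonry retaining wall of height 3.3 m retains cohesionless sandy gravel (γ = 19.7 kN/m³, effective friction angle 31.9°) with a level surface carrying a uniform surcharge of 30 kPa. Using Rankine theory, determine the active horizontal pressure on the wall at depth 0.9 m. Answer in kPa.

14.7 kPa

K_a = (1 − sin φ)/(1 + sin φ) = 0.3085.
σ_v = γz + q = 19.7 × 0.9 + 30 = 47.73 kPa.
σ_h = K_a σ_v = 0.3085 × 47.73 = 14.73 kPa.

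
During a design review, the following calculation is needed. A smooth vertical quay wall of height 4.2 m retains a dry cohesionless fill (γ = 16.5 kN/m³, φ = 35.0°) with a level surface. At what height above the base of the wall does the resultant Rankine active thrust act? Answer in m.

1.40 m

K_a = 0.2710.
The pressure distribution is triangular, so the resultant acts at H/3 above the base = 4.2/3 = 1.400 m.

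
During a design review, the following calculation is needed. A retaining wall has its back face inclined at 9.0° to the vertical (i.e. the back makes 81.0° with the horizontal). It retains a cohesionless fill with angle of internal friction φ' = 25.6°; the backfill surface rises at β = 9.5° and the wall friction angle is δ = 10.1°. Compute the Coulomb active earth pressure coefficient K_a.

K_a = sin²(α+φ) / [sin²α · sin(α−δ) · (1 + √{sin(φ+δ)sin(φ−β) / (sin(α−δ)sin(α+β))})²].
With α = 81.0°, φ = 25.6°, δ = 10.1°, β = 9.5°: K_a = 0.4984.

0.498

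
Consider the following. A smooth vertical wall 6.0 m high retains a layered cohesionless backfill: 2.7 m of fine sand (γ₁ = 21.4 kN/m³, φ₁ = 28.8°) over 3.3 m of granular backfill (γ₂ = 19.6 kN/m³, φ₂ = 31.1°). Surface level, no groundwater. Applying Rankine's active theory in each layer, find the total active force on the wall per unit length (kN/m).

K_a1 = tan²(45°−28.8°/2) = 0.3498; K_a2 = tan²(45°−31.1°/2) = 0.3188.
Layer 1: σ at base = K_a1 γ₁ h₁ = 20.21 kPa; P₁ = ½×20.21×2.7 = 27.28.
Layer 2: σ_v at top = γ₁h₁ = 57.78; σ_h top = K_a2×57.78 = 18.42; σ_h base = K_a2×(57.78+19.6×3.3) = 39.04.
P₂ = ½(18.42+39.04)×3.3 = 94.81. Total P_a = 27.28+94.81 = 122.1 kN/m.

122 kN/m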